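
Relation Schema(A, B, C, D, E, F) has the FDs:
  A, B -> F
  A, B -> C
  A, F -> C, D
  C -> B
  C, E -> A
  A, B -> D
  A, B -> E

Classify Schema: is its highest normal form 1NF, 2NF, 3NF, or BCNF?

Candidate keys: {A, B}, {A, C}, {A, F}, {C, E}. Prime attributes: {A, B, C, E, F}.
C -> B breaks BCNF: {C}⁺ = {B, C}, so {C} is not a superkey.
Since {B} ⊆ prime attributes and every other non-superkey FD also has a prime right side, the schema is in 3NF.

3NF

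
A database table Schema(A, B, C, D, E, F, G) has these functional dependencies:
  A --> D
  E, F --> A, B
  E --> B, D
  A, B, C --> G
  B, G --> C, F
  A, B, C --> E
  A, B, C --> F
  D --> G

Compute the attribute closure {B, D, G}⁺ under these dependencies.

{B, C, D, F, G}

Start with {B, D, G}.
B, G --> C, F applies; add {C, F} → now {B, C, D, F, G}.
No further FD applies.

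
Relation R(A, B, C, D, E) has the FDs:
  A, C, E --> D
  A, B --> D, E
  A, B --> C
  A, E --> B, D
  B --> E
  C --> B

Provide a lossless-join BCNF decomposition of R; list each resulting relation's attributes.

{A, C, D}; {B, C}; {B, E}

Candidate keys of the original relation: {A, B}, {A, C}, {A, E}.
In {A, B, C, D, E}, {B} is not a superkey ({B}⁺ restricted to this set is {B, E}), so split on B --> E into {B, E} and {A, B, C, D}.
{B, E} has no BCNF violation.
In {A, B, C, D}, {C} is not a superkey ({C}⁺ restricted to this set is {B, C}), so split on C --> B into {B, C} and {A, C, D}.
{B, C} has no BCNF violation.
{A, C, D} has no BCNF violation.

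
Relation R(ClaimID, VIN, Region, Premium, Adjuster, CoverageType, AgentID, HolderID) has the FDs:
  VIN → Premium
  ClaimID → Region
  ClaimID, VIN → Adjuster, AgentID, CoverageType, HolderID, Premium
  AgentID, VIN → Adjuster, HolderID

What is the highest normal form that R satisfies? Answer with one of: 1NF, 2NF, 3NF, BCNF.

1NF

Candidate key: {ClaimID, VIN}. Prime attributes: {ClaimID, VIN}.
VIN → Premium breaks BCNF: {VIN}⁺ = {Premium, VIN}, so {VIN} is not a superkey.
VIN → Premium determines the non-prime attribute {Premium} from a non-superkey — 3NF is violated.
Since {ClaimID} ⊂ {ClaimID, VIN} and {ClaimID}⁺ ⊇ {Region} with {Region} non-prime, there is a partial dependency; 2NF fails.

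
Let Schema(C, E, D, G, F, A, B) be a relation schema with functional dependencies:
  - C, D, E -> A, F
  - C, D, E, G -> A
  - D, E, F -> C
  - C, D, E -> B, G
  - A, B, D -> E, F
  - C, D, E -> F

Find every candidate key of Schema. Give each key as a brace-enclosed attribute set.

{A, B, D}, {C, D, E}, {D, E, F}

{D} never appears on the right of any FD, so every key must include it.
Closure of {A, B, D} is {A, B, C, D, E, F, G}, the whole schema; {A, B, D} is a candidate key.
Closure of {C, D, E} is {A, B, C, D, E, F, G}, the whole schema; {C, D, E} is a candidate key.
Closure of {D, E, F} is {A, B, C, D, E, F, G}, the whole schema; {D, E, F} is a candidate key.
These are minimal and exhaustive — every other superkey contains one of them.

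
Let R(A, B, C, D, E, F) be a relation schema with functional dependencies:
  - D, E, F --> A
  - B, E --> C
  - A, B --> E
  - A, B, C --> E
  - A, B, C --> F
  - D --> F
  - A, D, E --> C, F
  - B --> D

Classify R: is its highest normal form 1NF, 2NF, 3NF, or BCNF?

Candidate keys: {A, B}, {B, E}. Prime attributes: {A, B, E}.
D, E, F --> A: {D, E, F}⁺ = {A, C, D, E, F}, which is not all of the attributes, so the left side is not a superkey — BCNF is violated.
Because {F} is non-prime and the left side of D --> F is not a superkey, the relation is not in 3NF.
Since {B} ⊂ {A, B} and {B}⁺ ⊇ {D, F} with {D, F} non-prime, there is a partial dependency; 2NF fails.

1NF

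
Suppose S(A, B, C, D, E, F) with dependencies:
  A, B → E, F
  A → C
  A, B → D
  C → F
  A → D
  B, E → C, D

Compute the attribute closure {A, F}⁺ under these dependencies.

{A, C, D, F}

Start with {A, F}.
A → C applies; add {C} → now {A, C, F}.
A → D applies; add {D} → now {A, C, D, F}.
No further FD applies.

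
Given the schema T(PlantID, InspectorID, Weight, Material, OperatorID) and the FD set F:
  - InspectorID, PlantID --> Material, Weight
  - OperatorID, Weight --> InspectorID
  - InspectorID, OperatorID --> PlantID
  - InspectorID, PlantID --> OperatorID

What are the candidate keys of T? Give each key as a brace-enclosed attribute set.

Closure of {InspectorID, OperatorID} is {InspectorID, Material, OperatorID, PlantID, Weight}, the whole schema; {InspectorID, OperatorID} is a candidate key.
Closure of {InspectorID, PlantID} is {InspectorID, Material, OperatorID, PlantID, Weight}, the whole schema; {InspectorID, PlantID} is a candidate key.
Closure of {OperatorID, Weight} is {InspectorID, Material, OperatorID, PlantID, Weight}, the whole schema; {OperatorID, Weight} is a candidate key.
Any other superkey properly contains one of these, so there are no further candidate keys.

{InspectorID, OperatorID}, {InspectorID, PlantID}, {OperatorID, Weight}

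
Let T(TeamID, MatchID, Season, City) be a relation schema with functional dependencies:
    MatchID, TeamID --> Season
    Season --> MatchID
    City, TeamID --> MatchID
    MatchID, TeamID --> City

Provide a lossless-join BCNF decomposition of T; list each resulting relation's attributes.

{City, Season, TeamID}; {MatchID, Season}

Candidate keys of the original relation: {City, TeamID}, {MatchID, TeamID}, {Season, TeamID}.
{City, MatchID, Season, TeamID}: {Season} determines {MatchID, Season} here but is not a superkey — split on Season --> MatchID, giving {MatchID, Season} and {City, Season, TeamID}.
{MatchID, Season} has no BCNF violation.
{City, Season, TeamID} has no BCNF violation.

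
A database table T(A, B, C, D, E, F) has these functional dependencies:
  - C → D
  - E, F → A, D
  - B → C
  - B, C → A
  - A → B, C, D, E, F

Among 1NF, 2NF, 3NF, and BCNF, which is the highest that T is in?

Candidate keys: {A}, {B}, {E, F}. Prime attributes: {A, B, E, F}.
C → D breaks BCNF: {C}⁺ = {C, D}, so {C} is not a superkey.
C → D has non-prime {D} on the right and a non-superkey on the left, so 3NF fails.
No non-prime attribute depends on a proper subset of any candidate key, so 2NF holds.

2NF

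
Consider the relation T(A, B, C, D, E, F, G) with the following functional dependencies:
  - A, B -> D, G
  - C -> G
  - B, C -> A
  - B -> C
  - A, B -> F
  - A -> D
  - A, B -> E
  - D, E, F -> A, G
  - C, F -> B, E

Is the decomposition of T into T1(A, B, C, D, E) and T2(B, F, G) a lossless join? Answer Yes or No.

T1 ∩ T2 = {B}; its closure under F is {A, B, C, D, E, F, G}.
Since T1 ⊆ {A, B, C, D, E, F, G}, the intersection is a superkey of T1; the decomposition is lossless.

Yes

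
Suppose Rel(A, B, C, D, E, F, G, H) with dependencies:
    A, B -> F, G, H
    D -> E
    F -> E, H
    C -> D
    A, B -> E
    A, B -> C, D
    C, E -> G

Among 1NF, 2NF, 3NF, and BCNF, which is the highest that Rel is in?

Candidate key: {A, B}. Prime attributes: {A, B}.
D -> E breaks BCNF: {D}⁺ = {D, E}, so {D} is not a superkey.
D -> E has non-prime {E} on the right and a non-superkey on the left, so 3NF fails.
No proper subset of a key has a non-prime attribute in its closure, so there is no partial dependency; 2NF holds.

2NF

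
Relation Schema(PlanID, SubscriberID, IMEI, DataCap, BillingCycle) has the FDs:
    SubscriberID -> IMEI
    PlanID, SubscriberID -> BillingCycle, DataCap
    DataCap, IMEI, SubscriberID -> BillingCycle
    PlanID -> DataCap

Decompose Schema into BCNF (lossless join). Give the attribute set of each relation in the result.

Candidate key of the original relation: {PlanID, SubscriberID}.
In {BillingCycle, DataCap, IMEI, PlanID, SubscriberID}, {SubscriberID} is not a superkey ({SubscriberID}⁺ restricted to this set is {IMEI, SubscriberID}), so split on SubscriberID -> IMEI into {IMEI, SubscriberID} and {BillingCycle, DataCap, PlanID, SubscriberID}.
{IMEI, SubscriberID}: every determinant is a superkey — BCNF.
In {BillingCycle, DataCap, PlanID, SubscriberID}, {PlanID} is not a superkey ({PlanID}⁺ restricted to this set is {DataCap, PlanID}), so split on PlanID -> DataCap into {DataCap, PlanID} and {BillingCycle, PlanID, SubscriberID}.
{DataCap, PlanID}: every determinant is a superkey — BCNF.
{BillingCycle, PlanID, SubscriberID}: every determinant is a superkey — BCNF.

{BillingCycle, PlanID, SubscriberID}; {DataCap, PlanID}; {IMEI, SubscriberID}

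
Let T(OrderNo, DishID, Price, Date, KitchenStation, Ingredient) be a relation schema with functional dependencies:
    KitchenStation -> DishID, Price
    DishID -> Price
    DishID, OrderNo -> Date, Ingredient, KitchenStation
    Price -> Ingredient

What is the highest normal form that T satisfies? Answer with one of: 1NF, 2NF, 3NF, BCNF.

1NF

Candidate keys: {DishID, OrderNo}, {KitchenStation, OrderNo}. Prime attributes: {DishID, KitchenStation, OrderNo}.
For KitchenStation -> DishID, Price we have {KitchenStation}⁺ = {DishID, Ingredient, KitchenStation, Price}; {KitchenStation} is not a superkey, so BCNF fails.
KitchenStation -> DishID, Price determines the non-prime attribute {Price} from a non-superkey — 3NF is violated.
The proper key subset {DishID} of {DishID, OrderNo} determines non-prime {Ingredient, Price}, so the relation is not even in 2NF.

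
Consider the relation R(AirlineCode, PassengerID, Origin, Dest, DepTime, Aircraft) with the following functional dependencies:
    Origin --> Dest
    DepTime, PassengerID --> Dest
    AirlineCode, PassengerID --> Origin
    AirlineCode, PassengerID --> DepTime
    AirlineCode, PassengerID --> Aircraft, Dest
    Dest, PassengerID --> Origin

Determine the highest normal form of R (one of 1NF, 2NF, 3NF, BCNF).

2NF

Candidate key: {AirlineCode, PassengerID}. Prime attributes: {AirlineCode, PassengerID}.
Origin --> Dest breaks BCNF: {Origin}⁺ = {Dest, Origin}, so {Origin} is not a superkey.
Origin --> Dest has non-prime {Dest} on the right and a non-superkey on the left, so 3NF fails.
Checking every proper subset of each key, none determines a non-prime attribute — 2NF is satisfied.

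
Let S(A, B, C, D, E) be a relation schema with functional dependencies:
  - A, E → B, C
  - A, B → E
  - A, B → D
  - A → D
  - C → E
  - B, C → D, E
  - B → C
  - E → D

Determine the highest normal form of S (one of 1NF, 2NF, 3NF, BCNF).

1NF

Candidate keys: {A, B}, {A, C}, {A, E}. Prime attributes: {A, B, C, E}.
A → D breaks BCNF: {A}⁺ = {A, D}, so {A} is not a superkey.
Because {D} is non-prime and the left side of A → D is not a superkey, the relation is not in 3NF.
The proper key subset {A} of {A, B} determines non-prime {D}, so the relation is not even in 2NF.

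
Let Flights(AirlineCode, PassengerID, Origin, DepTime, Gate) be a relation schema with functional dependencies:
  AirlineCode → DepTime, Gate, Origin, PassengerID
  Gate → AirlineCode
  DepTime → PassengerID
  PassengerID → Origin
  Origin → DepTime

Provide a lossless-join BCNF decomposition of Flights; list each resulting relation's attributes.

Candidate keys of the original relation: {AirlineCode}, {Gate}.
Within {AirlineCode, DepTime, Gate, Origin, PassengerID}: {DepTime}⁺ ∩ {AirlineCode, DepTime, Gate, Origin, PassengerID} = {DepTime, Origin, PassengerID}, not the whole set, so DepTime → Origin, PassengerID violates BCNF; decompose into {DepTime, Origin, PassengerID} and {AirlineCode, DepTime, Gate}.
{DepTime, Origin, PassengerID} is in BCNF.
{AirlineCode, DepTime, Gate} is in BCNF.

{AirlineCode, DepTime, Gate}; {DepTime, Origin, PassengerID}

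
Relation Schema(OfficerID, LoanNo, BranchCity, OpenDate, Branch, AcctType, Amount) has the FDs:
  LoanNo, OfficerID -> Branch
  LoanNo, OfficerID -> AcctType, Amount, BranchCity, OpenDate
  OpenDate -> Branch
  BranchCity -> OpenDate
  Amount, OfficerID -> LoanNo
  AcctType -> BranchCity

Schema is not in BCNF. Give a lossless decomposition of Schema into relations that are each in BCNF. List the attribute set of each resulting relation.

{AcctType, Amount, LoanNo, OfficerID}; {AcctType, BranchCity}; {Branch, OpenDate}; {BranchCity, OpenDate}

Candidate keys of the original relation: {Amount, OfficerID}, {LoanNo, OfficerID}.
{AcctType, Amount, Branch, BranchCity, LoanNo, OfficerID, OpenDate}: {OpenDate} determines {Branch, OpenDate} here but is not a superkey — split on OpenDate -> Branch, giving {Branch, OpenDate} and {AcctType, Amount, BranchCity, LoanNo, OfficerID, OpenDate}.
{Branch, OpenDate} has no BCNF violation.
{AcctType, Amount, BranchCity, LoanNo, OfficerID, OpenDate}: {BranchCity} determines {BranchCity, OpenDate} here but is not a superkey — split on BranchCity -> OpenDate, giving {BranchCity, OpenDate} and {AcctType, Amount, BranchCity, LoanNo, OfficerID}.
{BranchCity, OpenDate} has no BCNF violation.
{AcctType, Amount, BranchCity, LoanNo, OfficerID}: {AcctType} determines {AcctType, BranchCity} here but is not a superkey — split on AcctType -> BranchCity, giving {AcctType, BranchCity} and {AcctType, Amount, LoanNo, OfficerID}.
{AcctType, BranchCity} has no BCNF violation.
{AcctType, Amount, LoanNo, OfficerID} has no BCNF violation.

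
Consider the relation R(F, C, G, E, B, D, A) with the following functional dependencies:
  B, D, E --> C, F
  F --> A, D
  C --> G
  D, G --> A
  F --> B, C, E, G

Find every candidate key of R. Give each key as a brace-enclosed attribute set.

Closure of {F} is {A, B, C, D, E, F, G}, the whole schema; {F} is a candidate key.
Closure of {B, D, E} is {A, B, C, D, E, F, G}, the whole schema; {B, D, E} is a candidate key.
Any other superkey properly contains one of these, so there are no further candidate keys.

{B, D, E}, {F}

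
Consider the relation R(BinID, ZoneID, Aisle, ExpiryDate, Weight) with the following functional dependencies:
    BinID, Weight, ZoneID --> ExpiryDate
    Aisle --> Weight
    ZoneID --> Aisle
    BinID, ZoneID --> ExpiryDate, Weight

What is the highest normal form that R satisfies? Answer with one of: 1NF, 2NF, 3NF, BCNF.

1NF

Candidate key: {BinID, ZoneID}. Prime attributes: {BinID, ZoneID}.
For Aisle --> Weight we have {Aisle}⁺ = {Aisle, Weight}; {Aisle} is not a superkey, so BCNF fails.
Aisle --> Weight has non-prime {Weight} on the right and a non-superkey on the left, so 3NF fails.
The proper key subset {ZoneID} of {BinID, ZoneID} determines non-prime {Aisle, Weight}, so the relation is not even in 2NF.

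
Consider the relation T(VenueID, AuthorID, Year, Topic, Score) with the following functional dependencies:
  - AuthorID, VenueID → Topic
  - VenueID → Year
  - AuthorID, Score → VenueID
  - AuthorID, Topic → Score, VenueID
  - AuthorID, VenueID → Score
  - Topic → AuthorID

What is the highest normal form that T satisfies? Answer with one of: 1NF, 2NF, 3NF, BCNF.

1NF

Candidate keys: {AuthorID, Score}, {AuthorID, VenueID}, {Topic}. Prime attributes: {AuthorID, Score, Topic, VenueID}.
VenueID → Year breaks BCNF: {VenueID}⁺ = {VenueID, Year}, so {VenueID} is not a superkey.
Because {Year} is non-prime and the left side of VenueID → Year is not a superkey, the relation is not in 3NF.
Since {VenueID} ⊂ {AuthorID, VenueID} and {VenueID}⁺ ⊇ {Year} with {Year} non-prime, there is a partial dependency; 2NF fails.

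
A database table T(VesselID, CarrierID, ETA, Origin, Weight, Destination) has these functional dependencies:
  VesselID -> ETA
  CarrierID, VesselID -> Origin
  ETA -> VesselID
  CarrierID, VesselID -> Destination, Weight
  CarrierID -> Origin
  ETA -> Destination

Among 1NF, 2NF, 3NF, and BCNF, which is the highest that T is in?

1NF

Candidate keys: {CarrierID, ETA}, {CarrierID, VesselID}. Prime attributes: {CarrierID, ETA, VesselID}.
For VesselID -> ETA we have {VesselID}⁺ = {Destination, ETA, VesselID}; {VesselID} is not a superkey, so BCNF fails.
CarrierID -> Origin determines the non-prime attribute {Origin} from a non-superkey — 3NF is violated.
{CarrierID} is a proper subset of the key {CarrierID, ETA}, and {CarrierID}⁺ contains the non-prime attribute {Origin} — a partial dependency, so 2NF is violated.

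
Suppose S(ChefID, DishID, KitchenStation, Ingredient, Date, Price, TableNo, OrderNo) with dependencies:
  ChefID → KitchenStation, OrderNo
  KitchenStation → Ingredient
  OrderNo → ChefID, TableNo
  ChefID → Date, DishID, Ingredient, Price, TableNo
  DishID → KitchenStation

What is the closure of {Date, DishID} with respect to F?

{Date, DishID, Ingredient, KitchenStation}

Start with {Date, DishID}.
DishID → KitchenStation applies; add {KitchenStation} → now {Date, DishID, KitchenStation}.
KitchenStation → Ingredient applies; add {Ingredient} → now {Date, DishID, Ingredient, KitchenStation}.
No further FD applies.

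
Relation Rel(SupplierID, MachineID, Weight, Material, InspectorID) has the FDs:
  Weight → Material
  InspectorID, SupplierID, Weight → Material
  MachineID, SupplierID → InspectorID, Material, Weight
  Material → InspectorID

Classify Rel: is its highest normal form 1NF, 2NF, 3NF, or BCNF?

2NF

Candidate key: {MachineID, SupplierID}. Prime attributes: {MachineID, SupplierID}.
For Weight → Material we have {Weight}⁺ = {InspectorID, Material, Weight}; {Weight} is not a superkey, so BCNF fails.
Weight → Material determines the non-prime attribute {Material} from a non-superkey — 3NF is violated.
Checking every proper subset of each key, none determines a non-prime attribute — 2NF is satisfied.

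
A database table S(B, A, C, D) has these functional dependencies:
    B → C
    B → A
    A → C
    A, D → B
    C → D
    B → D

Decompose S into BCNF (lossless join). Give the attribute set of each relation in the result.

Candidate keys of the original relation: {A}, {B}.
{A, B, C, D}: {C} determines {C, D} here but is not a superkey — split on C → D, giving {C, D} and {A, B, C}.
{C, D}: every determinant is a superkey — BCNF.
{A, B, C}: every determinant is a superkey — BCNF.

{A, B, C}; {C, D}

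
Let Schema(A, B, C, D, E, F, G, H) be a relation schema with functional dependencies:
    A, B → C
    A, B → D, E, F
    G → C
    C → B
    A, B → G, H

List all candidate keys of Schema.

{A} never appears on the right of any FD, so every key must include it.
{A, B}⁺ = {A, B, C, D, E, F, G, H}, which is every attribute, so {A, B} is a candidate key.
{A, C}⁺ = {A, B, C, D, E, F, G, H}, which is every attribute, so {A, C} is a candidate key.
{A, G}⁺ = {A, B, C, D, E, F, G, H}, which is every attribute, so {A, G} is a candidate key.
Any other superkey properly contains one of these, so there are no further candidate keys.

{A, B}, {A, C}, {A, G}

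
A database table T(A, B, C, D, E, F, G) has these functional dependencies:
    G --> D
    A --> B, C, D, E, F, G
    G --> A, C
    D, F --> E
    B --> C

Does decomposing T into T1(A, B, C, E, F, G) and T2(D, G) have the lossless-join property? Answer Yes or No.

Yes

Common attributes: {G}; their closure is {A, B, C, D, E, F, G}.
This includes all of T1, so the common attributes are a superkey of T1 — the join is lossless.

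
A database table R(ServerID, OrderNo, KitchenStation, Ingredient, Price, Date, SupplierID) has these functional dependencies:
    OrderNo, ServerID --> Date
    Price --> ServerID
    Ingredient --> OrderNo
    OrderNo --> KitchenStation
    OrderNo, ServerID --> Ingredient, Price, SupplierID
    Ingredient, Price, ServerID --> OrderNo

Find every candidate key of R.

{Ingredient, Price}⁺ = {Date, Ingredient, KitchenStation, OrderNo, Price, ServerID, SupplierID} — all of the relation — so {Ingredient, Price} is a candidate key.
{Ingredient, ServerID}⁺ = {Date, Ingredient, KitchenStation, OrderNo, Price, ServerID, SupplierID} — all of the relation — so {Ingredient, ServerID} is a candidate key.
{OrderNo, Price}⁺ = {Date, Ingredient, KitchenStation, OrderNo, Price, ServerID, SupplierID} — all of the relation — so {OrderNo, Price} is a candidate key.
{OrderNo, ServerID}⁺ = {Date, Ingredient, KitchenStation, OrderNo, Price, ServerID, SupplierID} — all of the relation — so {OrderNo, ServerID} is a candidate key.
These are minimal and exhaustive — every other superkey contains one of them.

{Ingredient, Price}, {Ingredient, ServerID}, {OrderNo, Price}, {OrderNo, ServerID}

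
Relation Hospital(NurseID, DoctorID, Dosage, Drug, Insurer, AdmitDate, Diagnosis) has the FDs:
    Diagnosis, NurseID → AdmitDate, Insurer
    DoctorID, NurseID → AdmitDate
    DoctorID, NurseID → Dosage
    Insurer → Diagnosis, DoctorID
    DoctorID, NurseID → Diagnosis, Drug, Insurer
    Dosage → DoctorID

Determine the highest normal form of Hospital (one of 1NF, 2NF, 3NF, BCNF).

Candidate keys: {Diagnosis, NurseID}, {DoctorID, NurseID}, {Dosage, NurseID}, {Insurer, NurseID}. Prime attributes: {Diagnosis, DoctorID, Dosage, Insurer, NurseID}.
For Insurer → Diagnosis, DoctorID we have {Insurer}⁺ = {Diagnosis, DoctorID, Insurer}; {Insurer} is not a superkey, so BCNF fails.
Its right-hand attributes {Diagnosis, DoctorID} are all prime, as are those of every other non-superkey FD — the relation is in 3NF.

3NF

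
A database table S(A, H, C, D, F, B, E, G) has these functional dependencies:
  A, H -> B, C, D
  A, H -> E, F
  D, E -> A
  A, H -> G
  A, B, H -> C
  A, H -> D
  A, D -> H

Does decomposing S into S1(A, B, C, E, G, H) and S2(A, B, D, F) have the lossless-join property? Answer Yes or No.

S1 ∩ S2 = {A, B}; its closure under F is {A, B}.
S1 ⊄ {A, B} and S2 ⊄ {A, B}, so the split is lossy.

No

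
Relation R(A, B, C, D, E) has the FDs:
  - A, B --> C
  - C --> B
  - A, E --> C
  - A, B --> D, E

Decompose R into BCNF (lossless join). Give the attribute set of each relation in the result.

{A, C, D, E}; {B, C}

Candidate keys of the original relation: {A, B}, {A, C}, {A, E}.
In {A, B, C, D, E}, {C} is not a superkey ({C}⁺ restricted to this set is {B, C}), so split on C --> B into {B, C} and {A, C, D, E}.
{B, C}: every determinant is a superkey — BCNF.
{A, C, D, E}: every determinant is a superkey — BCNF.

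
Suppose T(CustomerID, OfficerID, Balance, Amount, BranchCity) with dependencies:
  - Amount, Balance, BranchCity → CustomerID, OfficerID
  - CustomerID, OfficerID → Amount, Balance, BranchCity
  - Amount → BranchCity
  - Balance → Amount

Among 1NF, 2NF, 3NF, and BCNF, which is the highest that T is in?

2NF

Candidate keys: {Balance}, {CustomerID, OfficerID}. Prime attributes: {Balance, CustomerID, OfficerID}.
For Amount → BranchCity we have {Amount}⁺ = {Amount, BranchCity}; {Amount} is not a superkey, so BCNF fails.
Because {BranchCity} is non-prime and the left side of Amount → BranchCity is not a superkey, the relation is not in 3NF.
No proper subset of a key has a non-prime attribute in its closure, so there is no partial dependency; 2NF holds.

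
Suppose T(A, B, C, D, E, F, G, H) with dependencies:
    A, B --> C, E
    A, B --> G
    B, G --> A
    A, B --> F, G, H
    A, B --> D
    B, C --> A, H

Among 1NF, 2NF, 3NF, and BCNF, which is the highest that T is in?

Candidate keys: {A, B}, {B, C}, {B, G}. Prime attributes: {A, B, C, G}.
The left-hand side of every FD is a superkey, so BCNF is satisfied.

BCNF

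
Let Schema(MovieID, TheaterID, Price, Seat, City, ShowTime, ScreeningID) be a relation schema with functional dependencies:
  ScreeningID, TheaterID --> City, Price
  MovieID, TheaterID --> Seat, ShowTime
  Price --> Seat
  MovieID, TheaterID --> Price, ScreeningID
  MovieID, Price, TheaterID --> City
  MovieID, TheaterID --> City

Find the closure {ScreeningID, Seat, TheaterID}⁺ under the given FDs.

{City, Price, ScreeningID, Seat, TheaterID}

Start with {ScreeningID, Seat, TheaterID}.
ScreeningID, TheaterID --> City, Price applies; add {City, Price} → now {City, Price, ScreeningID, Seat, TheaterID}.
No further FD applies.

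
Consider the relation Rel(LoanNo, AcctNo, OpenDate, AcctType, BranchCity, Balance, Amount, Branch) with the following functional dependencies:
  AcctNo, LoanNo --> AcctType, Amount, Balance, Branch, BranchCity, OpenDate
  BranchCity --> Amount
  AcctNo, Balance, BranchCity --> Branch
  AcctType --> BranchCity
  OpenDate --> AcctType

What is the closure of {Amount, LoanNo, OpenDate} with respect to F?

Start with {Amount, LoanNo, OpenDate}.
OpenDate --> AcctType applies; add {AcctType} → now {AcctType, Amount, LoanNo, OpenDate}.
AcctType --> BranchCity applies; add {BranchCity} → now {AcctType, Amount, BranchCity, LoanNo, OpenDate}.
No further FD applies.

{AcctType, Amount, BranchCity, LoanNo, OpenDate}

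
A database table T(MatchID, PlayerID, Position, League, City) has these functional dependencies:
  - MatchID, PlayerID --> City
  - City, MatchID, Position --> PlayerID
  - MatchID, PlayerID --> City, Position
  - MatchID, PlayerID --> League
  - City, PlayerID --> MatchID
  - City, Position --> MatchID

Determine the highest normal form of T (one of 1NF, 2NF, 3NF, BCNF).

Candidate keys: {City, PlayerID}, {City, Position}, {MatchID, PlayerID}. Prime attributes: {City, MatchID, PlayerID, Position}.
Each dependency's left side is a superkey — BCNF holds.

BCNF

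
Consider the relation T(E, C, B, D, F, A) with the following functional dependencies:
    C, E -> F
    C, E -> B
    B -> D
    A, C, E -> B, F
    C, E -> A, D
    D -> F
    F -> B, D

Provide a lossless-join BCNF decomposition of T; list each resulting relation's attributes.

Candidate key of the original relation: {C, E}.
{A, B, C, D, E, F}: {B} determines {B, D, F} here but is not a superkey — split on B -> D, F, giving {B, D, F} and {A, B, C, E}.
{B, D, F} has no BCNF violation.
{A, B, C, E} has no BCNF violation.

{A, B, C, E}; {B, D, F}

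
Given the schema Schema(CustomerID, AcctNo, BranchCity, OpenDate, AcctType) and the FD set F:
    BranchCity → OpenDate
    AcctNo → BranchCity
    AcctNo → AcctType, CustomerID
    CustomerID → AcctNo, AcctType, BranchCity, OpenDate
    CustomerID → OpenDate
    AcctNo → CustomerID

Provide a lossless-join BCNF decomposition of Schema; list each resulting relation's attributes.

Candidate keys of the original relation: {AcctNo}, {CustomerID}.
{AcctNo, AcctType, BranchCity, CustomerID, OpenDate}: {BranchCity} determines {BranchCity, OpenDate} here but is not a superkey — split on BranchCity → OpenDate, giving {BranchCity, OpenDate} and {AcctNo, AcctType, BranchCity, CustomerID}.
{BranchCity, OpenDate}: every determinant is a superkey — BCNF.
{AcctNo, AcctType, BranchCity, CustomerID}: every determinant is a superkey — BCNF.

{AcctNo, AcctType, BranchCity, CustomerID}; {BranchCity, OpenDate}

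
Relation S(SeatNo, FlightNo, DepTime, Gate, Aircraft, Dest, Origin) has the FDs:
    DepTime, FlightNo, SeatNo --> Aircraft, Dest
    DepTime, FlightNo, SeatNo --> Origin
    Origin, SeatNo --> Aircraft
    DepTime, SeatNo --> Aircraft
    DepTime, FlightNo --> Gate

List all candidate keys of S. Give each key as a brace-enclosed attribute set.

{DepTime, FlightNo, SeatNo} never appear on the right of any FD, so every key must include all of them.
{DepTime, FlightNo, SeatNo}⁺ = {Aircraft, DepTime, Dest, FlightNo, Gate, Origin, SeatNo} — all of the relation — so {DepTime, FlightNo, SeatNo} is a candidate key.
No other minimal set has full closure, so this is the only candidate key.

{DepTime, FlightNo, SeatNo}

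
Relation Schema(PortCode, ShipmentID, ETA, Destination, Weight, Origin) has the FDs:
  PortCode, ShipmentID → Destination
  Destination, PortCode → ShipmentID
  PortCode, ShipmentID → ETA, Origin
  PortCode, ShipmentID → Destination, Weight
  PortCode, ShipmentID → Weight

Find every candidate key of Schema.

{PortCode} never appears on the right of any FD, so every key must include it.
Closure of {Destination, PortCode} is {Destination, ETA, Origin, PortCode, ShipmentID, Weight}, the whole schema; {Destination, PortCode} is a candidate key.
Closure of {PortCode, ShipmentID} is {Destination, ETA, Origin, PortCode, ShipmentID, Weight}, the whole schema; {PortCode, ShipmentID} is a candidate key.
These are minimal and exhaustive — every other superkey contains one of them.

{Destination, PortCode}, {PortCode, ShipmentID}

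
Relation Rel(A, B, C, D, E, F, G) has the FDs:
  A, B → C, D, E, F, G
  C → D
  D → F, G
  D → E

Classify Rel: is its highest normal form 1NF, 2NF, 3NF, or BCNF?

2NF

Candidate key: {A, B}. Prime attributes: {A, B}.
C → D breaks BCNF: {C}⁺ = {C, D, E, F, G}, so {C} is not a superkey.
C → D has non-prime {D} on the right and a non-superkey on the left, so 3NF fails.
Checking every proper subset of each key, none determines a non-prime attribute — 2NF is satisfied.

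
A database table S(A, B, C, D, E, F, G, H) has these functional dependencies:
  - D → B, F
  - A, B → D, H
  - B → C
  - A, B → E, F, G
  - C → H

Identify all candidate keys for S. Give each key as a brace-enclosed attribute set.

No FD produces {A}, so it must be in every candidate key.
{A, B}⁺ = {A, B, C, D, E, F, G, H} — all of the relation — so {A, B} is a candidate key.
{A, D}⁺ = {A, B, C, D, E, F, G, H} — all of the relation — so {A, D} is a candidate key.
These are minimal and exhaustive — every other superkey contains one of them.

{A, B}, {A, D}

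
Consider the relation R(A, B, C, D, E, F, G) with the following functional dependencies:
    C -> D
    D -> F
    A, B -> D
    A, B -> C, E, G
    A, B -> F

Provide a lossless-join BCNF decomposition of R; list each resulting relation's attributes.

Candidate key of the original relation: {A, B}.
{A, B, C, D, E, F, G}: {C} determines {C, D, F} here but is not a superkey — split on C -> D, F, giving {C, D, F} and {A, B, C, E, G}.
{C, D, F}: {D} determines {D, F} here but is not a superkey — split on D -> F, giving {D, F} and {C, D}.
{D, F} has no BCNF violation.
{C, D} has no BCNF violation.
{A, B, C, E, G} has no BCNF violation.

{A, B, C, E, G}; {C, D}; {D, F}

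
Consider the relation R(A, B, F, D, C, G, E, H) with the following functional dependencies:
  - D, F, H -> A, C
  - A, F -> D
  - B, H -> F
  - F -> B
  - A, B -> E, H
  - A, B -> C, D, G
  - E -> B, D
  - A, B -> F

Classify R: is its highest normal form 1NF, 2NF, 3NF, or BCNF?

3NF

Candidate keys: {A, B}, {A, E}, {A, F}, {B, D, H}, {D, F, H}, {E, H}. Prime attributes: {A, B, D, E, F, H}.
B, H -> F: {B, H}⁺ = {B, F, H}, which is not all of the attributes, so the left side is not a superkey — BCNF is violated.
Since {F} ⊆ prime attributes and every other non-superkey FD also has a prime right side, the schema is in 3NF.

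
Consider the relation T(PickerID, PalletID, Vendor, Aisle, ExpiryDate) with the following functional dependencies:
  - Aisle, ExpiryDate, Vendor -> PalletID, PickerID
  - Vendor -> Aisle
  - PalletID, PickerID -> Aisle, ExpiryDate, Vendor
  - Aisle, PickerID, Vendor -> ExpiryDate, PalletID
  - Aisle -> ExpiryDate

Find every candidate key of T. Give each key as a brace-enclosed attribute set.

{PalletID, PickerID}, {Vendor}

{Vendor} is a candidate key since {Vendor}⁺ = {Aisle, ExpiryDate, PalletID, PickerID, Vendor} covers every attribute.
{PalletID, PickerID} is a candidate key since {PalletID, PickerID}⁺ = {Aisle, ExpiryDate, PalletID, PickerID, Vendor} covers every attribute.
Any other superkey properly contains one of these, so there are no further candidate keys.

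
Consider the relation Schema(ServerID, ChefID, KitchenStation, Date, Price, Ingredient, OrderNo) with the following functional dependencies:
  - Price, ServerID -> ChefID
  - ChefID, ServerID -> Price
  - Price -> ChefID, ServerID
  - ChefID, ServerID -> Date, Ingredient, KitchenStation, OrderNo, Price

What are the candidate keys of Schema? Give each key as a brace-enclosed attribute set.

{ChefID, ServerID}, {Price}

Closure of {Price} is {ChefID, Date, Ingredient, KitchenStation, OrderNo, Price, ServerID}, the whole schema; {Price} is a candidate key.
Closure of {ChefID, ServerID} is {ChefID, Date, Ingredient, KitchenStation, OrderNo, Price, ServerID}, the whole schema; {ChefID, ServerID} is a candidate key.
These are minimal and exhaustive — every other superkey contains one of them.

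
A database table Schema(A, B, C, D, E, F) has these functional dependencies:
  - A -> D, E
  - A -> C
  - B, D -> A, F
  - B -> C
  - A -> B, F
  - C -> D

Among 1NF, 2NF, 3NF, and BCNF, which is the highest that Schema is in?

Candidate keys: {A}, {B}. Prime attributes: {A, B}.
For C -> D we have {C}⁺ = {C, D}; {C} is not a superkey, so BCNF fails.
C -> D has non-prime {D} on the right and a non-superkey on the left, so 3NF fails.
All keys have size 1, which rules out partial dependencies — 2NF is satisfied.

2NF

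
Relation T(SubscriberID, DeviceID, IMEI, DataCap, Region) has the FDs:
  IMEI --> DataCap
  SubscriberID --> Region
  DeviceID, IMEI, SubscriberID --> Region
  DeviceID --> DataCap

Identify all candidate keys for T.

{DeviceID, IMEI, SubscriberID}

No FD produces {DeviceID, IMEI, SubscriberID}, so they must be in every candidate key.
{DeviceID, IMEI, SubscriberID}⁺ = {DataCap, DeviceID, IMEI, Region, SubscriberID}, which is every attribute, so {DeviceID, IMEI, SubscriberID} is a candidate key.
Every other attribute set either contains this one or has a smaller closure.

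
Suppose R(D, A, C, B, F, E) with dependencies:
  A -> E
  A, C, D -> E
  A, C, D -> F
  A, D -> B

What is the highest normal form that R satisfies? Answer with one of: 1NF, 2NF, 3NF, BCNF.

Candidate key: {A, C, D}. Prime attributes: {A, C, D}.
A -> E: {A}⁺ = {A, E}, which is not all of the attributes, so the left side is not a superkey — BCNF is violated.
A -> E determines the non-prime attribute {E} from a non-superkey — 3NF is violated.
The proper key subset {A} of {A, C, D} determines non-prime {E}, so the relation is not even in 2NF.

1NF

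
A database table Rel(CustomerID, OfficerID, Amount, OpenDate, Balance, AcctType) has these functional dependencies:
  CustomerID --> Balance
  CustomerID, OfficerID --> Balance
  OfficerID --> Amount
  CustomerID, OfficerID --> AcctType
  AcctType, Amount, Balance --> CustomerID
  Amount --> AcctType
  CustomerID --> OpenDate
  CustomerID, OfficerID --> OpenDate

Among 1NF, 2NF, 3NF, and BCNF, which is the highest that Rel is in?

Candidate keys: {Balance, OfficerID}, {CustomerID, OfficerID}. Prime attributes: {Balance, CustomerID, OfficerID}.
CustomerID --> Balance breaks BCNF: {CustomerID}⁺ = {Balance, CustomerID, OpenDate}, so {CustomerID} is not a superkey.
OfficerID --> Amount has non-prime {Amount} on the right and a non-superkey on the left, so 3NF fails.
{OfficerID} is a proper subset of the key {Balance, OfficerID}, and {OfficerID}⁺ contains the non-prime attributes {AcctType, Amount} — a partial dependency, so 2NF is violated.

1NF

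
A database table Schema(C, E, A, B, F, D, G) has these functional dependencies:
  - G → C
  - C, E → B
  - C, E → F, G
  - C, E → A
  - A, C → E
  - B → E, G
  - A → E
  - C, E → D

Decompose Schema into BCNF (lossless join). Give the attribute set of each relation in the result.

{A, B, D, F, G}; {A, E}; {C, G}

Candidate keys of the original relation: {A, C}, {A, G}, {B}, {C, E}, {E, G}.
{A, B, C, D, E, F, G}: {G} determines {C, G} here but is not a superkey — split on G → C, giving {C, G} and {A, B, D, E, F, G}.
{C, G} is in BCNF.
{A, B, D, E, F, G}: {A} determines {A, E} here but is not a superkey — split on A → E, giving {A, E} and {A, B, D, F, G}.
{A, E} is in BCNF.
{A, B, D, F, G} is in BCNF.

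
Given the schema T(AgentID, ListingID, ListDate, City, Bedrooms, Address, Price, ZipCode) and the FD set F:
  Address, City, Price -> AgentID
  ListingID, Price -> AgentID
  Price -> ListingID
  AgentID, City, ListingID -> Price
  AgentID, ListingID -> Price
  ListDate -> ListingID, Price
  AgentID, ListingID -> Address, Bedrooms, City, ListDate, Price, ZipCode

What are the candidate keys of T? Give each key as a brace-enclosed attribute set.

{AgentID, ListingID}, {ListDate}, {Price}

{ListDate} is a candidate key since {ListDate}⁺ = {Address, AgentID, Bedrooms, City, ListDate, ListingID, Price, ZipCode} covers every attribute.
{Price} is a candidate key since {Price}⁺ = {Address, AgentID, Bedrooms, City, ListDate, ListingID, Price, ZipCode} covers every attribute.
{AgentID, ListingID} is a candidate key since {AgentID, ListingID}⁺ = {Address, AgentID, Bedrooms, City, ListDate, ListingID, Price, ZipCode} covers every attribute.
No proper subset of any of these is a key, and no other minimal superkey exists.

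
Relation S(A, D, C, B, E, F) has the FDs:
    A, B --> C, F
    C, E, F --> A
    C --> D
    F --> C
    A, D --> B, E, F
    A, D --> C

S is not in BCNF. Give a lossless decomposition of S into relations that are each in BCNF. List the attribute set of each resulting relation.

{A, B, E, F}; {C, D}; {C, F}

Candidate keys of the original relation: {A, B}, {A, C}, {A, D}, {A, F}, {E, F}.
In {A, B, C, D, E, F}, {C} is not a superkey ({C}⁺ restricted to this set is {C, D}), so split on C --> D into {C, D} and {A, B, C, E, F}.
{C, D} has no BCNF violation.
In {A, B, C, E, F}, {F} is not a superkey ({F}⁺ restricted to this set is {C, F}), so split on F --> C into {C, F} and {A, B, E, F}.
{C, F} has no BCNF violation.
{A, B, E, F} has no BCNF violation.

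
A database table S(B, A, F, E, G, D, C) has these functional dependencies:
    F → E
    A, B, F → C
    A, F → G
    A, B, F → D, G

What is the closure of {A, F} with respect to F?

{A, E, F, G}

Start with {A, F}.
F → E applies; add {E} → now {A, E, F}.
A, F → G applies; add {G} → now {A, E, F, G}.
No further FD applies.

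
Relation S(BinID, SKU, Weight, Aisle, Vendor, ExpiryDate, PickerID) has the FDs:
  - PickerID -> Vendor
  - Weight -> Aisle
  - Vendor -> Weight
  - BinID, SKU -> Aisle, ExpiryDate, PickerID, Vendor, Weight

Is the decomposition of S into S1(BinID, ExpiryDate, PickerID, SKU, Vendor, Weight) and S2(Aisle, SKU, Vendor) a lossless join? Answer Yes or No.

S1 ∩ S2 = {SKU, Vendor}; its closure under F is {Aisle, SKU, Vendor, Weight}.
This includes all of S2, so the common attributes are a superkey of S2 — the join is lossless.

Yes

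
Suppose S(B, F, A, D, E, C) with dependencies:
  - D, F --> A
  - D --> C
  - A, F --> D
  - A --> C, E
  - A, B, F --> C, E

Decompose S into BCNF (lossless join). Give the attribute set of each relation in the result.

Candidate keys of the original relation: {A, B, F}, {B, D, F}.
{A, B, C, D, E, F}: {D, F} determines {A, C, D, E, F} here but is not a superkey — split on D, F --> A, C, E, giving {A, C, D, E, F} and {B, D, F}.
{A, C, D, E, F}: {D} determines {C, D} here but is not a superkey — split on D --> C, giving {C, D} and {A, D, E, F}.
{C, D} has no BCNF violation.
{A, D, E, F}: {A} determines {A, E} here but is not a superkey — split on A --> E, giving {A, E} and {A, D, F}.
{A, E} has no BCNF violation.
{A, D, F} has no BCNF violation.
{B, D, F} has no BCNF violation.

{A, D, F}; {A, E}; {B, D, F}; {C, D}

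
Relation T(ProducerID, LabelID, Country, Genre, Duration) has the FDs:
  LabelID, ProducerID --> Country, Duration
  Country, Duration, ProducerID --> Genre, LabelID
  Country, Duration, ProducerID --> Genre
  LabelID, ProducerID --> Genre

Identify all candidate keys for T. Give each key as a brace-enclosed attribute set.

Attributes never on any right-hand side: {ProducerID} — every candidate key must contain it.
{LabelID, ProducerID}⁺ = {Country, Duration, Genre, LabelID, ProducerID}, which is every attribute, so {LabelID, ProducerID} is a candidate key.
{Country, Duration, ProducerID}⁺ = {Country, Duration, Genre, LabelID, ProducerID}, which is every attribute, so {Country, Duration, ProducerID} is a candidate key.
No proper subset of any of these is a key, and no other minimal superkey exists.

{Country, Duration, ProducerID}, {LabelID, ProducerID}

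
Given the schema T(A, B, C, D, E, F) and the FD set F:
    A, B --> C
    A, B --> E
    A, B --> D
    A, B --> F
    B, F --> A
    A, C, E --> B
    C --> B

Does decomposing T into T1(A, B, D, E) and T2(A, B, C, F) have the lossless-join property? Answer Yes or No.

Common attributes: {A, B}; their closure is {A, B, C, D, E, F}.
Since T1 ⊆ {A, B, C, D, E, F}, the intersection is a superkey of T1; the decomposition is lossless.

Yes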